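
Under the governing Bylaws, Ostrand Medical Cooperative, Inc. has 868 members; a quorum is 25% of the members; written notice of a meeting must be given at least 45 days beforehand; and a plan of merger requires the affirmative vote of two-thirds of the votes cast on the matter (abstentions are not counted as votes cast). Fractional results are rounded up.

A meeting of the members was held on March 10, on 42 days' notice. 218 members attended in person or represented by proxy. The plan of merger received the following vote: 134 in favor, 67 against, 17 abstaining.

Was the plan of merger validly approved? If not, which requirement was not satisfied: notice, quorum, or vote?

Notice: 42 days given; 45 required. Not satisfied.
Quorum: 25% of 868 = 217; 218 present. Satisfied.
Vote: requires two-thirds of the votes cast (218 − 17 abstaining = 201); 2/3 of 201 = 134, so 134 needed; 134 in favor. Satisfied.

Invalid — notice requirement not satisfied.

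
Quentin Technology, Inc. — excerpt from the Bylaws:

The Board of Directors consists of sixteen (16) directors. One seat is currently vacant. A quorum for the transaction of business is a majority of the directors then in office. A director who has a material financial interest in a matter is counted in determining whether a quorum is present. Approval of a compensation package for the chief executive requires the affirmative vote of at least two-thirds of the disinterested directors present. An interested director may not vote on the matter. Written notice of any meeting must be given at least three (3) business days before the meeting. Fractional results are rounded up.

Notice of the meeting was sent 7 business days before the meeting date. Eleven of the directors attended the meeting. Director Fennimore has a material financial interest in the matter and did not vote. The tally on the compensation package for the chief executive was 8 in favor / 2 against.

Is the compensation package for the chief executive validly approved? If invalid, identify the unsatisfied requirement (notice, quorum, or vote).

Notice: 7 business days given; 3 required (7 ≥ 3). Satisfied.
Quorum: 11 present (interested directors count toward quorum); quorum is 8. Satisfied.
Vote: the compensation package for the chief executive requires two-thirds of the disinterested directors present (11 − 1 = 10). 2/3 of 10 = 6.67, rounded up to 7, so 7 affirmative votes are needed; 8 voted in favor. Satisfied.

Valid — all requirements satisfied.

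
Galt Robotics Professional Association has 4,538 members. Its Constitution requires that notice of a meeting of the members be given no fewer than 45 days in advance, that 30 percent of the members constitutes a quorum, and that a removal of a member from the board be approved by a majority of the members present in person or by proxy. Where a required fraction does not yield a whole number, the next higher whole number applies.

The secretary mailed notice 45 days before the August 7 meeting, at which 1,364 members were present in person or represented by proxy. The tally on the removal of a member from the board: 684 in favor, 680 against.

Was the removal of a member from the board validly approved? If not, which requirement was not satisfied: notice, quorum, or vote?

Valid — all requirements satisfied.

Notice: 45 days given; 45 required. Satisfied.
Quorum: 30% of 4,538 = 1,361.40, rounded up to 1,362; 1,364 present. Satisfied.
Vote: requires a majority of those present (1,364); a majority of 1364 is 683, so 683 needed; 684 in favor. Satisfied.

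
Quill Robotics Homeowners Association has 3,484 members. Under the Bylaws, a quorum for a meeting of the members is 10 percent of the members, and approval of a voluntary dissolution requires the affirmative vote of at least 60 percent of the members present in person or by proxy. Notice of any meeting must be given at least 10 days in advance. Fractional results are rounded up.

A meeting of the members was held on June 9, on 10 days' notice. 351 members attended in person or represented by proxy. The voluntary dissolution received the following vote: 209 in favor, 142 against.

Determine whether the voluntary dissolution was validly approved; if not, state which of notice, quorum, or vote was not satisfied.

Notice: 10 days given; 10 required. Satisfied.
Quorum: 10% of 3,484 = 348.40, rounded up to 349; 351 present. Satisfied.
Vote: requires three-fifths of those present (351); 3/5 of 351 = 210.60, rounded up to 211, so 211 needed; 209 in favor. Not satisfied.

Invalid — vote requirement not satisfied.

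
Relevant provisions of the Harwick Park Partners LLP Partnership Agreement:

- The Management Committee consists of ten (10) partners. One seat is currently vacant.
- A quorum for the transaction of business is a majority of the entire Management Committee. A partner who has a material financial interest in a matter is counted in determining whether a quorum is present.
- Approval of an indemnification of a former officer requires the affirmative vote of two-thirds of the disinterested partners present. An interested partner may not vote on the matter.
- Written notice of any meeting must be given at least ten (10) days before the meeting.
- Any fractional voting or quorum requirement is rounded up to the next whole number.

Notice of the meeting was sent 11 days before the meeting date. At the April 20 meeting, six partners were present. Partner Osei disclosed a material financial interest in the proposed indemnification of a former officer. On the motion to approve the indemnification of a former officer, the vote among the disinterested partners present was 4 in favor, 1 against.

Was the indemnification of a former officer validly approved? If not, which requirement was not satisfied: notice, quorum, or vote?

Notice: 11 days given; 10 required (11 ≥ 10). Satisfied.
Quorum: 6 present (interested partners count toward quorum); quorum is 6. Satisfied.
Vote: the indemnification of a former officer requires two-thirds of the disinterested partners present (6 − 1 = 5). 2/3 of 5 = 3.33, rounded up to 4, so 4 affirmative votes are needed; 4 voted in favor. Satisfied.

Valid — all requirements satisfied.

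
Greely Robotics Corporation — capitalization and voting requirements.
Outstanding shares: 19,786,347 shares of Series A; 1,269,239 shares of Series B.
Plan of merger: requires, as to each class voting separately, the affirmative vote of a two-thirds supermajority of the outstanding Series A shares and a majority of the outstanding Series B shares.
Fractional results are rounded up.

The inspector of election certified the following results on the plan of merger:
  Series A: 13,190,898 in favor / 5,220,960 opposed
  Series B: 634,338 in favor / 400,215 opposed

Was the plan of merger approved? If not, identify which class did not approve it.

Not approved — the Series B shares did not give the required vote.

Series A: 2/3 of 19786347 = 13190898; 13,190,898 required, 13,190,898 in favor — approved.
Series B: a majority of 1269239 is 634620; 634,620 required, 634,338 in favor — not approved.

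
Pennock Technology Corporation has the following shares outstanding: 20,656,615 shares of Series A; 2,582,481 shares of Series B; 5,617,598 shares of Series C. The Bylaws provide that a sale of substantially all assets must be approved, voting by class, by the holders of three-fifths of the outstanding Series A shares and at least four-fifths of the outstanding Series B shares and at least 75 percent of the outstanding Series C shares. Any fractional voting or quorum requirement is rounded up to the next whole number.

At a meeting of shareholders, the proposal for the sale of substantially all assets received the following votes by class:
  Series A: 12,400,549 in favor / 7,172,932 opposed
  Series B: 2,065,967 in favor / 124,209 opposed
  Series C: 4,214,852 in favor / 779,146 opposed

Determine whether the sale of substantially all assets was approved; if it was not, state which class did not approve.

Series A: 3/5 of 20656615 = 12393969; 12,393,969 required, 12,400,549 in favor — approved.
Series B: 4/5 of 2582481 = 2065984.80, rounded up to 2065985; 2,065,985 required, 2,065,967 in favor — not approved.
Series C: 3/4 of 5617598 = 4213198.50, rounded up to 4213199; 4,213,199 required, 4,214,852 in favor — approved.

Not approved — the Series B shares did not give the required vote.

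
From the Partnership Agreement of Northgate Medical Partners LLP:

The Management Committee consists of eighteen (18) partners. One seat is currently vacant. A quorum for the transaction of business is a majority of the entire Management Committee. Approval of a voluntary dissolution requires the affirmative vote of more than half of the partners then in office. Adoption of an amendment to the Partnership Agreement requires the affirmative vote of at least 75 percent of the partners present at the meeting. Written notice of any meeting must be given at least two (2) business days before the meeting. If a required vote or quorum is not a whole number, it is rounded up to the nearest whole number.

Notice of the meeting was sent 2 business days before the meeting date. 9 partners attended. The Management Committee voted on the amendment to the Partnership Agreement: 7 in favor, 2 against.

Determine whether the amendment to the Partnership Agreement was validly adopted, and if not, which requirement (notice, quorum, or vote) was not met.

Notice: 2 business days given; 2 required (2 ≥ 2). Satisfied.
Quorum: 9 present; quorum is 10. Not satisfied.
Vote: the amendment to the Partnership Agreement requires three-fourths of the partners present (9). 3/4 of 9 = 6.75, rounded up to 7, so 7 affirmative votes are needed; 7 voted in favor. Satisfied. (Moot — without a quorum no business can be validly transacted.)

Invalid — quorum requirement not satisfied.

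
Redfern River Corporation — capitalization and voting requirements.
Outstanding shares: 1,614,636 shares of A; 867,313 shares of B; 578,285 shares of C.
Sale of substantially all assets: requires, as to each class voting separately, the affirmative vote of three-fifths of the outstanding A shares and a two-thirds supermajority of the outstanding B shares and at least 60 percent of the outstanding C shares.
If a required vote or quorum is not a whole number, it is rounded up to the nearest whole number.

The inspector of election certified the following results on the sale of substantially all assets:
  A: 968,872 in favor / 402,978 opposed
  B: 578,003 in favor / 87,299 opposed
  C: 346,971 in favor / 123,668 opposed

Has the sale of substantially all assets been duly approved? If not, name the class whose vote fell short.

Not approved — the B shares did not give the required vote.

A: 3/5 of 1614636 = 968781.60, rounded up to 968782; 968,782 required, 968,872 in favor — approved.
B: 2/3 of 867313 = 578208.67, rounded up to 578209; 578,209 required, 578,003 in favor — not approved.
C: 3/5 of 578285 = 346971; 346,971 required, 346,971 in favor — approved.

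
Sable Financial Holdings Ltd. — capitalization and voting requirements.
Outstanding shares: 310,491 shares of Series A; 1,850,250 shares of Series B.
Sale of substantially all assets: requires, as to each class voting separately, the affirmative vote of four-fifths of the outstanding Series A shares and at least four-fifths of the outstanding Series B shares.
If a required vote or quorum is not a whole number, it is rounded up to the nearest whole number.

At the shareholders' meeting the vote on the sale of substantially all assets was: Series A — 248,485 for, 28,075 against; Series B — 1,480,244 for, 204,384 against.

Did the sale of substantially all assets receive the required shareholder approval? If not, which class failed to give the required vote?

Approved — every class gave the required vote.

Series A: 4/5 of 310491 = 248392.80, rounded up to 248393; 248,393 required, 248,485 in favor — approved.
Series B: 4/5 of 1850250 = 1480200; 1,480,200 required, 1,480,244 in favor — approved.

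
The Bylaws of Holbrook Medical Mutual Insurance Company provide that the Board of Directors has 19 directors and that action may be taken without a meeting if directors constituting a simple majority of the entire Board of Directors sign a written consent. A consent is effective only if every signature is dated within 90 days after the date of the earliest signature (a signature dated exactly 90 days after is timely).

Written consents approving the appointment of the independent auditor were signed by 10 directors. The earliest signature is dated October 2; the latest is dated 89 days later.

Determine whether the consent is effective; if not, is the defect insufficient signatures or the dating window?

Effective — both the signature and dating-window requirements are satisfied.

Signatures required: a simple majority of 19 — a majority of 19 is 10, so 10 needed; 10 signed. Sufficient.
Dating window: the latest signature is 89 days after the earliest; the limit is 90 days. Within the window.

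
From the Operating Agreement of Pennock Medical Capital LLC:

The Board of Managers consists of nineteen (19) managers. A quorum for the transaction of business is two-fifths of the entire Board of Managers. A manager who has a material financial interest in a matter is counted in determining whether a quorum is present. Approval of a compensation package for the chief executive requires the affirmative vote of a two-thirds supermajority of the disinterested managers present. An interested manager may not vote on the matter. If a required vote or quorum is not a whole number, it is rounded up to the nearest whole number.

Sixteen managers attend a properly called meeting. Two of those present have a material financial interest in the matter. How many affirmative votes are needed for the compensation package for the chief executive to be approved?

10

The compensation package for the chief executive requires two-thirds of the disinterested managers present (16 − 2 = 14).
2/3 of 14 = 9.33, rounded up to 10.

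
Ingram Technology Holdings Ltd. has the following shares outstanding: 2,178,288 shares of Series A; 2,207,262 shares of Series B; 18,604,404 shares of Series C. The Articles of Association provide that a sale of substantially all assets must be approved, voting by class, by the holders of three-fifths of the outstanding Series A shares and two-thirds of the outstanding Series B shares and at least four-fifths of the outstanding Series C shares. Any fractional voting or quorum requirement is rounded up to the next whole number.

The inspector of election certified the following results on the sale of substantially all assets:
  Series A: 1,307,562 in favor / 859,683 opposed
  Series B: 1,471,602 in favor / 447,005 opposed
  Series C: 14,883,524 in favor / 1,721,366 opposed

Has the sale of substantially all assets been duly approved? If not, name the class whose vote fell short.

Series A: 3/5 of 2178288 = 1306972.80, rounded up to 1306973; 1,306,973 required, 1,307,562 in favor — approved.
Series B: 2/3 of 2207262 = 1471508; 1,471,508 required, 1,471,602 in favor — approved.
Series C: 4/5 of 18604404 = 14883523.20, rounded up to 14883524; 14,883,524 required, 14,883,524 in favor — approved.

Approved — every class gave the required vote.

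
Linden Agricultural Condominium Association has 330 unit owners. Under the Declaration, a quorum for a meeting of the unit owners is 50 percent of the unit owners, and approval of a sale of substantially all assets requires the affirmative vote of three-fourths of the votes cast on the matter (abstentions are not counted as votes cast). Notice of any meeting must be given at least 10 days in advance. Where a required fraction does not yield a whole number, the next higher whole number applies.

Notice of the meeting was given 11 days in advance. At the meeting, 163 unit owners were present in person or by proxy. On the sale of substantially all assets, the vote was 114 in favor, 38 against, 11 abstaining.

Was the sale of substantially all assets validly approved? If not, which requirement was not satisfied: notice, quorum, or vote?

Notice: 11 days given; 10 required. Satisfied.
Quorum: 50% of 330 = 165; 163 present. Not satisfied.
Vote: requires three-fourths of the votes cast (163 − 11 abstaining = 152); 3/4 of 152 = 114, so 114 needed; 114 in favor. Satisfied.

Invalid — quorum requirement not satisfied.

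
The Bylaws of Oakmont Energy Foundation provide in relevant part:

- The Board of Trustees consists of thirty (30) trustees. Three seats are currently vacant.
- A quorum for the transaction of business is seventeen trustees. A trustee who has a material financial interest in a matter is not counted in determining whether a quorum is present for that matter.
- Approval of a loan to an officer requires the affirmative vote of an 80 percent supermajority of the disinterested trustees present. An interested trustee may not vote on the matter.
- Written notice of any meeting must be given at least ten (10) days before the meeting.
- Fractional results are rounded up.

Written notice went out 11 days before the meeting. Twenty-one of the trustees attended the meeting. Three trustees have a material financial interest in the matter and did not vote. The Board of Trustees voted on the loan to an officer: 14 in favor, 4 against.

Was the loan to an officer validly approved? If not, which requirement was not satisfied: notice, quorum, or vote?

Invalid — vote requirement not satisfied.

Notice: 11 days given; 10 required (11 ≥ 10). Satisfied.
Quorum: 21 present, but the 3 interested trustees do not count, leaving 18. Quorum is 17. Satisfied.
Vote: the loan to an officer requires four-fifths of the disinterested trustees present (21 − 3 = 18). 4/5 of 18 = 14.40, rounded up to 15, so 15 affirmative votes are needed; 14 voted in favor. Not satisfied.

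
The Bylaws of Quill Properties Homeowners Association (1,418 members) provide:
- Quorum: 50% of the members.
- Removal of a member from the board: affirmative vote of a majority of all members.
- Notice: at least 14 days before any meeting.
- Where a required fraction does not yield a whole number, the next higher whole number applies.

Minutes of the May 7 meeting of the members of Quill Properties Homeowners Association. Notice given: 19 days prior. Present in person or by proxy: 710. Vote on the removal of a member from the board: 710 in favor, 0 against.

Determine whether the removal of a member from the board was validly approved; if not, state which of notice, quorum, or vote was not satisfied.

Valid — all requirements satisfied.

Notice: 19 days given; 14 required. Satisfied.
Quorum: 50% of 1,418 = 709; 710 present. Satisfied.
Vote: requires a majority of all members (1,418); a majority of 1418 is 710, so 710 needed; 710 in favor. Satisfied.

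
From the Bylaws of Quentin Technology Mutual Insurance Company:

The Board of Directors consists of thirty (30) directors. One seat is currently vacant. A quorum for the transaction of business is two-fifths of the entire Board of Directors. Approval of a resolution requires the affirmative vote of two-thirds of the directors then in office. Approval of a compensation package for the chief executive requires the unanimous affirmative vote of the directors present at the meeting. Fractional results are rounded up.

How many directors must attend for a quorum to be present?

12

2/5 of 30 = 12.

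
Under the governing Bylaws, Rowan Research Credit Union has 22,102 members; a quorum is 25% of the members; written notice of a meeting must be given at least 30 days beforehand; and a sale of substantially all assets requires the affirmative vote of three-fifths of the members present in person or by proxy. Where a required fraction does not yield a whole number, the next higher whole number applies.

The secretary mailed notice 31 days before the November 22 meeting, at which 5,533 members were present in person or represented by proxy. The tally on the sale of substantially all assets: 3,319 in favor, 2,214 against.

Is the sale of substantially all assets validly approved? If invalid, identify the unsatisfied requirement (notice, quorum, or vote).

Invalid — vote requirement not satisfied.

Notice: 31 days given; 30 required. Satisfied.
Quorum: 25% of 22,102 = 5,525.50, rounded up to 5,526; 5,533 present. Satisfied.
Vote: requires three-fifths of those present (5,533); 3/5 of 5533 = 3319.80, rounded up to 3320, so 3,320 needed; 3,319 in favor. Not satisfied.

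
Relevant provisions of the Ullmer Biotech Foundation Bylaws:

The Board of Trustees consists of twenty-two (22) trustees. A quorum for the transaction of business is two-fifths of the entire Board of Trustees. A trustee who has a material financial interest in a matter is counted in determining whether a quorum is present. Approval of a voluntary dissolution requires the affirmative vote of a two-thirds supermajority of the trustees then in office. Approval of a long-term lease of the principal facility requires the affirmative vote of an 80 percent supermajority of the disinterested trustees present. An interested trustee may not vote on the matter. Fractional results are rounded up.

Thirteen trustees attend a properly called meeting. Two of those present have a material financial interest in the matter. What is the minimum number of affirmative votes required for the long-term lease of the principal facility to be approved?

9

The long-term lease of the principal facility requires four-fifths of the disinterested trustees present (13 − 2 = 11).
4/5 of 11 = 8.80, rounded up to 9.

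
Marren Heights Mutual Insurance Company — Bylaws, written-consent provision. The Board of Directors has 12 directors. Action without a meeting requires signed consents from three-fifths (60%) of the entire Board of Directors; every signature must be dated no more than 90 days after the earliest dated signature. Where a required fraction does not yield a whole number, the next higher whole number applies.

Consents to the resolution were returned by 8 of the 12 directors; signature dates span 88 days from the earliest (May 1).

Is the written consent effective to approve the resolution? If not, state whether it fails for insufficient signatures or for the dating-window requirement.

Effective — both the signature and dating-window requirements are satisfied.

Signatures required: three-fifths (60%) of 12 — 3/5 of 12 = 7.20, rounded up to 8, so 8 needed; 8 signed. Sufficient.
Dating window: the latest signature is 88 days after the earliest; the limit is 90 days. Within the window.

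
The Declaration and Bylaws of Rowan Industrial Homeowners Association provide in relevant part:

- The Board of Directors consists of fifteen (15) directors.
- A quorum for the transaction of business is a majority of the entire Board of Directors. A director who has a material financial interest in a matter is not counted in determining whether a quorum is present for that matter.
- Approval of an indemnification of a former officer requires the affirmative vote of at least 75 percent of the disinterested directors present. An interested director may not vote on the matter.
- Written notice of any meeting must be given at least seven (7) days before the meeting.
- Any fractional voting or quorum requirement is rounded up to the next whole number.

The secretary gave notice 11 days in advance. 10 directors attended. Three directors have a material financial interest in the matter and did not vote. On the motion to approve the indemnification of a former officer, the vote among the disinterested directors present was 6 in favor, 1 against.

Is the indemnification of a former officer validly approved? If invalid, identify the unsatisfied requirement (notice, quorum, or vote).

Notice: 11 days given; 7 required (11 ≥ 7). Satisfied.
Quorum: 10 present, but the 3 interested directors do not count, leaving 7. Quorum is 8. Not satisfied.
Vote: the indemnification of a former officer requires three-fourths of the disinterested directors present (10 − 3 = 7). 3/4 of 7 = 5.25, rounded up to 6, so 6 affirmative votes are needed; 6 voted in favor. Satisfied. (Moot — without a quorum no business can be validly transacted.)

Invalid — quorum requirement not satisfied.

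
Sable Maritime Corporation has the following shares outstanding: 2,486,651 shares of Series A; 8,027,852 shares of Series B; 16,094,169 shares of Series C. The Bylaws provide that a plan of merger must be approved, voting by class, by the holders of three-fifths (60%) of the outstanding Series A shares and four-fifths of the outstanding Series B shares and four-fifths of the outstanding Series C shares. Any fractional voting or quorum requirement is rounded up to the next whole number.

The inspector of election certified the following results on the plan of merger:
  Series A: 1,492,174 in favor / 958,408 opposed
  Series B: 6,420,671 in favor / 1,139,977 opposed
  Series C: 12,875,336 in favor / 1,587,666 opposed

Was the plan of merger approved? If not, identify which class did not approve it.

Series A: 3/5 of 2486651 = 1491990.60, rounded up to 1491991; 1,491,991 required, 1,492,174 in favor — approved.
Series B: 4/5 of 8027852 = 6422281.60, rounded up to 6422282; 6,422,282 required, 6,420,671 in favor — not approved.
Series C: 4/5 of 16094169 = 12875335.20, rounded up to 12875336; 12,875,336 required, 12,875,336 in favor — approved.

Not approved — the Series B shares did not give the required vote.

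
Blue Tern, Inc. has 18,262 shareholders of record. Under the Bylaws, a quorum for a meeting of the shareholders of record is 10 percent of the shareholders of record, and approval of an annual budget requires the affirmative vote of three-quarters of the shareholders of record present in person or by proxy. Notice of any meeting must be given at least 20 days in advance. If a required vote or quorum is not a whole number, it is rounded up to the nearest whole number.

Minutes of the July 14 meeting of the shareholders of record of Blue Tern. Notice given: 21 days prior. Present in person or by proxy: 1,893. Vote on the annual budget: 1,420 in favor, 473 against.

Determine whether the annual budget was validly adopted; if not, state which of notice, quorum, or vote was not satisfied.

Notice: 21 days given; 20 required. Satisfied.
Quorum: 10% of 18,262 = 1,826.20, rounded up to 1,827; 1,893 present. Satisfied.
Vote: requires three-fourths of those present (1,893); 3/4 of 1893 = 1419.75, rounded up to 1420, so 1,420 needed; 1,420 in favor. Satisfied.

Valid — all requirements satisfied.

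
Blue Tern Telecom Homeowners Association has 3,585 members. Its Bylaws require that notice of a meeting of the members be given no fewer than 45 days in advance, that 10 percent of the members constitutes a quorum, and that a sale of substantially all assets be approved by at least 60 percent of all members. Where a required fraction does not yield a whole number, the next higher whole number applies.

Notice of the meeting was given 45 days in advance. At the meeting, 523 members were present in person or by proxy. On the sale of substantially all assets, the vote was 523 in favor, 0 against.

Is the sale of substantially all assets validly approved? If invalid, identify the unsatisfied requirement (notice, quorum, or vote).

Invalid — vote requirement not satisfied.

Notice: 45 days given; 45 required. Satisfied.
Quorum: 10% of 3,585 = 358.50, rounded up to 359; 523 present. Satisfied.
Vote: requires three-fifths of all members (3,585); 3/5 of 3585 = 2151, so 2,151 needed; 523 in favor. Not satisfied.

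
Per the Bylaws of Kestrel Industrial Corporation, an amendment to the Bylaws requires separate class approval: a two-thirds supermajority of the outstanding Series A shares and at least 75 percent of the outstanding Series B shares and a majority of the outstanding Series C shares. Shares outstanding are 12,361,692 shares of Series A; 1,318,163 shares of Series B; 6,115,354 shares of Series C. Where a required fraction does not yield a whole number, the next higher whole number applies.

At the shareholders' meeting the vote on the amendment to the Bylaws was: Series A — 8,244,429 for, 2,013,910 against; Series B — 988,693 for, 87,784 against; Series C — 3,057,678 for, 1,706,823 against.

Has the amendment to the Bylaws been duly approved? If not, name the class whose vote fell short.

Approved — every class gave the required vote.

Series A: 2/3 of 12361692 = 8241128; 8,241,128 required, 8,244,429 in favor — approved.
Series B: 3/4 of 1318163 = 988622.25, rounded up to 988623; 988,623 required, 988,693 in favor — approved.
Series C: a majority of 6115354 is 3057678; 3,057,678 required, 3,057,678 in favor — approved.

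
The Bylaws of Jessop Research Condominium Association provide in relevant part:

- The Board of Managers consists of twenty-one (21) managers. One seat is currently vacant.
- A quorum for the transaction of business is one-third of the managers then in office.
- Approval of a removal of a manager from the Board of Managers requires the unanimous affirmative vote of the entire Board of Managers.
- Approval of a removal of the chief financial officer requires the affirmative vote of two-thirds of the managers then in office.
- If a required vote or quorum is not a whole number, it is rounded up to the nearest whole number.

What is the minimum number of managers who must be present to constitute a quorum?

7

1/3 of 20 = 6.67, rounded up to 7.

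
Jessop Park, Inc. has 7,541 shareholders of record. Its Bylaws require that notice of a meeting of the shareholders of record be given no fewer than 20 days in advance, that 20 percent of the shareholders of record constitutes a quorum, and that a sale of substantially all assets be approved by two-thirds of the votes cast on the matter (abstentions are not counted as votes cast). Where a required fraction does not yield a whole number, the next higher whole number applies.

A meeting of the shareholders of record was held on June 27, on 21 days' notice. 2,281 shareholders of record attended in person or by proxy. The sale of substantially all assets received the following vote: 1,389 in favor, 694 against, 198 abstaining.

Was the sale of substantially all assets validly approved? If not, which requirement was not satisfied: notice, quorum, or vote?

Valid — all requirements satisfied.

Notice: 21 days given; 20 required. Satisfied.
Quorum: 20% of 7,541 = 1,508.20, rounded up to 1,509; 2,281 present. Satisfied.
Vote: requires two-thirds of the votes cast (2,281 − 198 abstaining = 2,083); 2/3 of 2083 = 1388.67, rounded up to 1389, so 1,389 needed; 1,389 in favor. Satisfied.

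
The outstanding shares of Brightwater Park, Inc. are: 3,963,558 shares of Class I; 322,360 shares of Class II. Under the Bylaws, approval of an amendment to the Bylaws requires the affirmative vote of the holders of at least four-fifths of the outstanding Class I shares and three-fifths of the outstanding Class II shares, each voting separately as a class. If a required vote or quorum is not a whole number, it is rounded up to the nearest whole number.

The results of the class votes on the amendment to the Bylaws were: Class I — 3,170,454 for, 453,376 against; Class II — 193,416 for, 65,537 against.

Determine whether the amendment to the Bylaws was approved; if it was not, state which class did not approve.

Not approved — the Class I shares did not give the required vote.

Class I: 4/5 of 3963558 = 3170846.40, rounded up to 3170847; 3,170,847 required, 3,170,454 in favor — not approved.
Class II: 3/5 of 322360 = 193416; 193,416 required, 193,416 in favor — approved.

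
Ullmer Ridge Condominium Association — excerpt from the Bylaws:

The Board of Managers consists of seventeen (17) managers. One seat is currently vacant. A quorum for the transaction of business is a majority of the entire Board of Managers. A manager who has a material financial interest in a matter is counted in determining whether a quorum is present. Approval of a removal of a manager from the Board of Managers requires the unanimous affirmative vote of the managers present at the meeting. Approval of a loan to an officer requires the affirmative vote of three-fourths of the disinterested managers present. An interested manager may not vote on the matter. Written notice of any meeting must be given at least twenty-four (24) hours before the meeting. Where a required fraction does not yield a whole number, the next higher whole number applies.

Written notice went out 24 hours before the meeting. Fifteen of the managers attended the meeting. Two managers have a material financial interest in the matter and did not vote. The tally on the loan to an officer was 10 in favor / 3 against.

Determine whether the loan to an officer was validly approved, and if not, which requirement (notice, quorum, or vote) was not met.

Valid — all requirements satisfied.

Notice: 24 hours given; 24 required (24 ≥ 24). Satisfied.
Quorum: 15 present (interested managers count toward quorum); quorum is 9. Satisfied.
Vote: the loan to an officer requires three-fourths of the disinterested managers present (15 − 2 = 13). 3/4 of 13 = 9.75, rounded up to 10, so 10 affirmative votes are needed; 10 voted in favor. Satisfied.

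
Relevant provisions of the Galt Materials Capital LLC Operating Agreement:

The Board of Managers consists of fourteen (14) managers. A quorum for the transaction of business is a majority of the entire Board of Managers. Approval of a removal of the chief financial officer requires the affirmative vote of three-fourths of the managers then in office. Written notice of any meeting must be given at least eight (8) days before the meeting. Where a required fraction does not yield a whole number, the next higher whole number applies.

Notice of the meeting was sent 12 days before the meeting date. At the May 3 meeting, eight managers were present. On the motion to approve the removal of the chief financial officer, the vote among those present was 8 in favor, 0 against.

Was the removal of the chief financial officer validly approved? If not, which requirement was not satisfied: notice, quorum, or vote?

Notice: 12 days given; 8 required (12 ≥ 8). Satisfied.
Quorum: 8 present; quorum is 8. Satisfied.
Vote: the removal of the chief financial officer requires three-fourths of the managers then in office (14). 3/4 of 14 = 10.50, rounded up to 11, so 11 affirmative votes are needed; 8 voted in favor. Not satisfied.

Invalid — vote requirement not satisfied.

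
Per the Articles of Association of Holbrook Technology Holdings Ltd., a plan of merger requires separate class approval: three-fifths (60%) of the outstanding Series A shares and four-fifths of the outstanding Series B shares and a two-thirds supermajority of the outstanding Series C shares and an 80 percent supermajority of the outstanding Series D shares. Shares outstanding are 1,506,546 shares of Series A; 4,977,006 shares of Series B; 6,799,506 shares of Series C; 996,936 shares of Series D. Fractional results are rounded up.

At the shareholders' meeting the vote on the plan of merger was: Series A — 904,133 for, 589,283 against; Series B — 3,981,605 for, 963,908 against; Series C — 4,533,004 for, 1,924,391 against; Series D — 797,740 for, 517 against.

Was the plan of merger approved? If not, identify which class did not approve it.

Approved — every class gave the required vote.

Series A: 3/5 of 1506546 = 903927.60, rounded up to 903928; 903,928 required, 904,133 in favor — approved.
Series B: 4/5 of 4977006 = 3981604.80, rounded up to 3981605; 3,981,605 required, 3,981,605 in favor — approved.
Series C: 2/3 of 6799506 = 4533004; 4,533,004 required, 4,533,004 in favor — approved.
Series D: 4/5 of 996936 = 797548.80, rounded up to 797549; 797,549 required, 797,740 in favor — approved.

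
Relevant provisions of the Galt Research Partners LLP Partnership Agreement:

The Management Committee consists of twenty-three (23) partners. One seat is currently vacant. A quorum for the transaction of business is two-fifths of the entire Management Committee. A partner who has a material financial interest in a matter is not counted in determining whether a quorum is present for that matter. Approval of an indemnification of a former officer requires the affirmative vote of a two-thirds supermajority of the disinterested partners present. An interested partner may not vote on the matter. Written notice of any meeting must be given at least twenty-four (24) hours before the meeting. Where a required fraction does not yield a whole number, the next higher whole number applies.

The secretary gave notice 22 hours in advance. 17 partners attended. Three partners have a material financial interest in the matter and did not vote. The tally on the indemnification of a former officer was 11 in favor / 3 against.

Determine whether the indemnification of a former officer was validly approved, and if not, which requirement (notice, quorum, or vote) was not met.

Invalid — notice requirement not satisfied.

Notice: 22 hours given; 24 required (22 < 24). Not satisfied.
Quorum: 17 present, but the 3 interested partners do not count, leaving 14. Quorum is 10. Satisfied.
Vote: the indemnification of a former officer requires two-thirds of the disinterested partners present (17 − 3 = 14). 2/3 of 14 = 9.33, rounded up to 10, so 10 affirmative votes are needed; 11 voted in favor. Satisfied.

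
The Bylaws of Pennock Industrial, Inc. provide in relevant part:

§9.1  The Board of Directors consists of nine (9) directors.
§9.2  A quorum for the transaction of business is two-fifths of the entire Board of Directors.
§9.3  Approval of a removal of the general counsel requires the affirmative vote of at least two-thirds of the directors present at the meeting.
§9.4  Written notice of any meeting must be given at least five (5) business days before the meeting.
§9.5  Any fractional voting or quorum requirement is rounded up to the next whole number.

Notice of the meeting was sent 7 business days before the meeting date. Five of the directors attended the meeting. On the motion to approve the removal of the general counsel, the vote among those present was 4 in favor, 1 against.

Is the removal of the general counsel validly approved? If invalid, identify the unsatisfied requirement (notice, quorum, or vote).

Valid — all requirements satisfied.

Notice: 7 business days given; 5 required (7 ≥ 5). Satisfied.
Quorum: 5 present; quorum is 4. Satisfied.
Vote: the removal of the general counsel requires two-thirds of the directors present (5). 2/3 of 5 = 3.33, rounded up to 4, so 4 affirmative votes are needed; 4 voted in favor. Satisfied.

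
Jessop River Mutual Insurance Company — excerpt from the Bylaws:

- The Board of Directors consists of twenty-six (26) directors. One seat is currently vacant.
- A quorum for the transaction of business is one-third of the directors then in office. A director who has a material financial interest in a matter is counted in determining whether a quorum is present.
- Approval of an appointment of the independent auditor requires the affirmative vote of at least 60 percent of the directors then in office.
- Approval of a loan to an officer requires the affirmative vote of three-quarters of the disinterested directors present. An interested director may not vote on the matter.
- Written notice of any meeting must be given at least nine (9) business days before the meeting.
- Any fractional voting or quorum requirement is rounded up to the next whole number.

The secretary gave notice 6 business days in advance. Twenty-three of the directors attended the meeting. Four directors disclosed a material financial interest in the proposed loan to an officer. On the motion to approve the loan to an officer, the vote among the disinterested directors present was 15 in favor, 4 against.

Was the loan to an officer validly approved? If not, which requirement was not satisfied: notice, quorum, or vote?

Notice: 6 business days given; 9 required (6 < 9). Not satisfied.
Quorum: 23 present (interested directors count toward quorum); quorum is 9. Satisfied.
Vote: the loan to an officer requires three-fourths of the disinterested directors present (23 − 4 = 19). 3/4 of 19 = 14.25, rounded up to 15, so 15 affirmative votes are needed; 15 voted in favor. Satisfied.

Invalid — notice requirement not satisfied.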